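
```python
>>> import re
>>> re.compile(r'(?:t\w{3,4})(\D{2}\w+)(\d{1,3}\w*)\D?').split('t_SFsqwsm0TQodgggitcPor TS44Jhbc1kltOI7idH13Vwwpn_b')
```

The pattern matches a literal 't', then 3 to 4 of a word character (non-capturing group); then exactly 2 of a non-digit, then one or more of a word character (captured); then 1 to 3 of a digit, then zero or more of a word character (captured); then optionally a non-digit.
Because the pattern has a capturing group, `split` also inserts each captured text between the pieces.

['', 'qwsm', '0TQodgggitcPor', 'TS44Jhbc1kl', 'dH1', '3Vwwpn_b', '']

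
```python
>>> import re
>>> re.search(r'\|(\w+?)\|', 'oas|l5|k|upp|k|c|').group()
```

'|l5|'

`search` walks the string left to right and returns the first match it finds.
The match spans [3:7] → '|l5|'.
Captured: group 1 = 'l5'.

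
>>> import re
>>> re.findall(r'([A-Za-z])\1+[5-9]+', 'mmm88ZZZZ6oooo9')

['m', 'Z', 'o']

`\1` is not a pattern — it's the concrete string captured by group 1, re-applied verbatim.
Scanning left to right: at [0:5] match 'mmm88', group 1 = 'm'; at [5:10] match 'ZZZZ6', group 1 = 'Z'; at [10:15] match 'oooo9', group 1 = 'o'.
With a single group, `findall` returns only what that group captured — 3 items.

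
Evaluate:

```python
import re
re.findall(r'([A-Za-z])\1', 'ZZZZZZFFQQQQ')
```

['Z', 'Z', 'Z', 'F', 'Q', 'Q']

`\1` has to match the exact text group 1 already captured.
With a single group, `findall` returns only what that group captured — 6 items.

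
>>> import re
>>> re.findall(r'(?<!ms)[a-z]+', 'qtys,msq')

['qtys', 'msq']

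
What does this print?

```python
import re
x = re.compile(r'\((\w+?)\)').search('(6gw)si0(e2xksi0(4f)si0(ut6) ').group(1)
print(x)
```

`search` walks the string left to right and returns the first match it finds.
The match spans [0:5] → '(6gw)'.
Captured: group 1 = '6gw'.

6gw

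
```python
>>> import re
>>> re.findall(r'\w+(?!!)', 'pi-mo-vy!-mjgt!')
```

['pi', 'mo', 'v', 'mjg']

A negative assertion filters positions out without eating any characters.
No capturing groups, so `findall` returns the 4 full match strings.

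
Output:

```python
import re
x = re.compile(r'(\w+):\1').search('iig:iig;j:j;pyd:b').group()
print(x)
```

After group 1 captures some text, `\1` only succeeds where that same text appears again.
`re.search` tries every starting position until one works.
The match spans [0:7] → 'iig:iig'.
Captured: group 1 = 'iig'.

iig:iig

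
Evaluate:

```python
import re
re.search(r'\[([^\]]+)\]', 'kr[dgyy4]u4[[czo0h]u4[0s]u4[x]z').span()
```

`search` walks the string left to right and returns the first match it finds.
The match spans [2:9] → '[dgyy4]'.
Captured: group 1 = 'dgyy4'.

(2, 9)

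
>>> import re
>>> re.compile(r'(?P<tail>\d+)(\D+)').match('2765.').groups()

('2765', '.')

The pattern matches one or more of a digit (captured as 'tail'); then one or more of a non-digit (captured).
With `match`, the pattern is implicitly anchored at the beginning.
The match spans [0:5] → '2765.'.
Captured: group 1 = '2765', group 2 = '.'.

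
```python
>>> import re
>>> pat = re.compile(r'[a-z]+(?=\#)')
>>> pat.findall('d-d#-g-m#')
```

The `(?=…)`/`(?<=…)` assertion just peeks at neighbouring text; it doesn't advance the match position.
Matches: at [2:3] → 'd'; at [7:8] → 'm'.
No capturing groups, so `findall` returns the 2 full match strings.

['d', 'm']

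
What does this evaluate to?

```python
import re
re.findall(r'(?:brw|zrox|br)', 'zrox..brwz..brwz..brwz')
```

['zrox', 'brw', 'brw', 'brw']

Alternation isn't longest-match — the leftmost alternative that fits at this position is chosen.
Walking the string: at [0:4] → 'zrox'; at [6:9] → 'brw'; at [12:15] → 'brw'; at [18:21] → 'brw'.
No capturing groups, so `findall` returns the 4 full match strings.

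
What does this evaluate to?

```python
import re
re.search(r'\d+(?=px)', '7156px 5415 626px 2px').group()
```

'7156'

The positive lookaround only admits positions where the adjacent text matches; those characters stay outside the span.
`search` walks the string left to right and returns the first match it finds.
The match spans [0:4] → '7156'.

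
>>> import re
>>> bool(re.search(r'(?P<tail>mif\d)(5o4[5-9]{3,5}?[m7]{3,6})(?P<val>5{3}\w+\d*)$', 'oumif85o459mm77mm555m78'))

The pattern matches the literal 'mif', then a digit (captured as 'tail'); then the literal '5o4', then 3 to 5 of a character in [5-9] (lazy), then 3 to 6 of one of [m7] (captured); then exactly 3 of the literal '5', then one or more of a word character, then zero or more of a digit (captured as 'val'); then anchored at the end.
`re.search` scans for the first position where the pattern succeeds.
Here no position works, so the call returns None, and `bool(None)` is False.

False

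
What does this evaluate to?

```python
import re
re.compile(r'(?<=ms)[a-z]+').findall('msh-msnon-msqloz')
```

['h', 'non', 'qloz']

Lookahead/lookbehind check context without consuming it, so the matched span excludes the asserted characters.
Matches: at [2:3] → 'h'; at [6:9] → 'non'; at [12:16] → 'qloz'.
No capturing groups, so `findall` returns the 3 full match strings.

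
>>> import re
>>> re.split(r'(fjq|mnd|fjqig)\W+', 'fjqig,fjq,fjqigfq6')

Matches to split on: at [0:6] → 'fjqig,'; at [6:10] → 'fjq,'.
With a capturing group present, the delimiter's captured portion is kept in the result list.

['', 'fjqig', '', 'fjq', 'fjqigfq6']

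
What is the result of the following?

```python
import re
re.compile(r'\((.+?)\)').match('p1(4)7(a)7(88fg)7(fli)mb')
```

None

With `match`, the pattern is implicitly anchored at the beginning.
Here position 0 doesn't satisfy it, so the call returns None.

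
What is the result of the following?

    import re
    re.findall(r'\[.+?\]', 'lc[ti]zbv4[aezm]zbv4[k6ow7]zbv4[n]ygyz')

The `?` after the quantifier makes it lazy — it takes as little as possible before letting the rest of the pattern try.
Matches: at [2:6] → '[ti]'; at [10:16] → '[aezm]'; at [20:27] → '[k6ow7]'; at [31:34] → '[n]'.
With no groups in the pattern, `findall` gives back each whole match — 4 here.

['[ti]', '[aezm]', '[k6ow7]', '[n]']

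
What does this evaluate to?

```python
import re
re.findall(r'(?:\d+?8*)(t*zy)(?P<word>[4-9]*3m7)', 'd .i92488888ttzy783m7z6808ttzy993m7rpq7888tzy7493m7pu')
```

Pattern: one or more of a digit (lazy), then zero or more of the literal '8' (non-capturing group); then zero or more of the literal 't', then the literal 'zy' (captured); then zero or more of a character in [4-9], then the literal '3m7' (captured as 'word').
Matches: at [4:21] match '92488888ttzy783m7', groups = ('ttzy', '783m7'); at [22:35] match '6808ttzy993m7', groups = ('ttzy', '993m7'); at [38:51] match '7888tzy7493m7', groups = ('tzy', '7493m7').
Multiple groups make `findall` return tuples — one 2-tuple for each match.

[('ttzy', '783m7'), ('ttzy', '993m7'), ('tzy', '7493m7')]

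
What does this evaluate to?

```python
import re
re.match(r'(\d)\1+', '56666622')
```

`re.match` won't scan ahead — the pattern has to work from the very first character.
Here the string doesn't start with a match, so the call returns None.

None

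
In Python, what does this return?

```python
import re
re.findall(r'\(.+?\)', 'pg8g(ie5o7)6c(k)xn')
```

Because the quantifier is non-greedy, it stops expanding at the earliest point where the rest of the pattern can succeed.
`findall` yields the raw match text (2 of them) because the pattern has no groups.

['(ie5o7)', '(k)']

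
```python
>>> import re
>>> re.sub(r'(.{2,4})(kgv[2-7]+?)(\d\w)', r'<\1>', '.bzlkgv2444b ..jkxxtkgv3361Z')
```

This matches 2 to 4 of any character (captured); then the literal 'kgv', then one or more of a character in [2-7] (lazy) (captured); then a digit, then a word character (captured).
Because the quantifier is non-greedy, it stops expanding at the earliest point where the rest of the pattern can succeed.
Matches: at [0:10] → '.bzlkgv244'; at [16:26] → 'kxxtkgv336'.
`\1` in the replacement pulls in group 1's text for each match.

'<.bzl>4b ..j<kxxt>1Z'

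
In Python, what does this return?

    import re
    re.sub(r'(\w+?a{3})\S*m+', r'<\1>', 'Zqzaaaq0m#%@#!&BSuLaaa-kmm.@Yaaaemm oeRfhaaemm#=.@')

'<Zqzaaa> oeRfhaaemm#=.@'

Pattern: one or more of a word character (lazy), then exactly 3 of the literal 'a' (captured); then zero or more of a non-whitespace character, then one or more of a literal 'm'.
Matches: at [0:35] → 'Zqzaaaq0m#%@#!&BSuLaaa-kmm.@Yaaaemm'.
Each match is replaced using the text its own group 1 captured.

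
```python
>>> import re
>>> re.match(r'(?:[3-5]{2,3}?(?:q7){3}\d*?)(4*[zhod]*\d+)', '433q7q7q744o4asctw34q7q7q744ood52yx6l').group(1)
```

'44o4'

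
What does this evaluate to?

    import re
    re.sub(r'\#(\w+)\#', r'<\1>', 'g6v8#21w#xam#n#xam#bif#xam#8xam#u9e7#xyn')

'g6v8<21w>xam<n>xam<bif>xam<8xam>u9e7#xyn'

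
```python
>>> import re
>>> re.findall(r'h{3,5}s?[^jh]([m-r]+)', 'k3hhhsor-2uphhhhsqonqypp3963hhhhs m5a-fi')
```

['r', 'onq', 'm']

Pattern: 3 to 5 of the literal 'h', then optionally a literal 's', then any character except [jh]; then one or more of a character in [m-r] (captured).
Scanning left to right: at [2:8] match 'hhhsor', group 1 = 'r'; at [12:21] match 'hhhhsqonq', group 1 = 'onq'; at [28:35] match 'hhhhs m', group 1 = 'm'.
One capturing group, so `findall` returns just the captured substring from each match — 3 in all.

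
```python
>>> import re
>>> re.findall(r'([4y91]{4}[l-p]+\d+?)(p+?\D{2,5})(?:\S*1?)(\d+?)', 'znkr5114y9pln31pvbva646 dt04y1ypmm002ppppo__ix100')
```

Pattern: exactly 4 of one of [4y91], then one or more of a character in [l-p], then one or more of a digit (lazy) (captured); then one or more of the literal 'p' (lazy), then 2 to 5 of a non-digit (captured); then zero or more of a non-whitespace character, then optionally a literal '1' (non-capturing group); then one or more of a digit (lazy) (captured).
With 3 capturing groups, `findall` returns a 3-tuple per match.

[('14y9pln31', 'pvbva', '6'), ('4y1ypmm002', 'ppppo_', '0')]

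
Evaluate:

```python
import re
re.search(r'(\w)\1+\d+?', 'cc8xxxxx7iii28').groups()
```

The match spans [0:3] → 'cc8'.
Captured: group 1 = 'c'.

('c',)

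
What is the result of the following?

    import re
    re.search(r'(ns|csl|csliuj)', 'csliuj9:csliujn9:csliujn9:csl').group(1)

'csl'

The match spans [0:3] → 'csl'.
Captured: group 1 = 'csl'.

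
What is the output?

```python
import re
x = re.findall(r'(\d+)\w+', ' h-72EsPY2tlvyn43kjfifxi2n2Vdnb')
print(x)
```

['72']

The pattern matches one or more of a digit (captured); then one or more of a word character.
Matches: at [3:31] match '72EsPY2tlvyn43kjfifxi2n2Vdnb', group 1 = '72'.
Because there's exactly one group, `findall` drops the full match and keeps group 1 from the one hit.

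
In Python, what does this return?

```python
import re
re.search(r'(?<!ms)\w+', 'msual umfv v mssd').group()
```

'msual'

Because the assertion is negative and zero-width, positions next to the forbidden text are skipped.
`re.search` tries every starting position until one works.
The match spans [0:5] → 'msual'.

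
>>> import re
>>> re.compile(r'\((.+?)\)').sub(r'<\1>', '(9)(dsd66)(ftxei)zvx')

'<9><dsd66><ftxei>zvx'

With the lazy modifier that quantifier settles for the fewest repetitions that let the rest of the pattern succeed (the atoms after it are unaffected and can still be greedy).
`\1` in the replacement pulls in group 1's text for each match.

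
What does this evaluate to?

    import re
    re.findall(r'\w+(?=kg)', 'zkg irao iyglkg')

['z', 'iygl']

Lookahead/lookbehind check context without consuming it, so the matched span excludes the asserted characters.
Since nothing is captured, `findall` lists the 2 matched substrings directly.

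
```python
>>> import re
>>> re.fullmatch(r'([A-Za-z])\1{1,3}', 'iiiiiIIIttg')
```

None

A backreference is literal: `\1` must see the identical characters the first group matched.
`re.fullmatch` requires the pattern to consume the entire string.
Here there's no way to consume every character, so the call returns None.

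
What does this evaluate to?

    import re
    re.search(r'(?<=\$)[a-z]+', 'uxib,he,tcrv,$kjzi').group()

'kjzi'

The positive lookaround only admits positions where the adjacent text matches; those characters stay outside the span.
`re.search` tries every starting position until one works.
The match spans [14:18] → 'kjzi'.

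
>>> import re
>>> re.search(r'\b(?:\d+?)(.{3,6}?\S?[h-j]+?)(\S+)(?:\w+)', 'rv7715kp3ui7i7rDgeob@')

Here the pattern never matches, so the call returns None.

None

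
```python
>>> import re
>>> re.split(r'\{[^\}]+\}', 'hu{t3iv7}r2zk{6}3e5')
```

['hu', 'r2zk', '3e5']

Each match becomes a cut point; 3 segments remain.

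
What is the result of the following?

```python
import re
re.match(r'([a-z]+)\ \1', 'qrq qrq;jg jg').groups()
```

('qrq',)

After group 1 captures some text, `\1` only succeeds where that same text appears again.
`re.match` won't scan ahead — the pattern has to work from the very first character.
The match spans [0:7] → 'qrq qrq'.
Captured: group 1 = 'qrq'.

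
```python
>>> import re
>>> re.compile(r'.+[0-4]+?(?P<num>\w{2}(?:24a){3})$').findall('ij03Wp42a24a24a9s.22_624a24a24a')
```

Pattern: one or more of any character; then one or more of a character in [0-4] (lazy); then exactly 2 of a word character, then the literal '24a' repeated 3 times (captured as 'num'); then anchored at the end.
One capturing group, so `findall` returns just the captured substring from the one match — 1 in all.

['_624a24a24a']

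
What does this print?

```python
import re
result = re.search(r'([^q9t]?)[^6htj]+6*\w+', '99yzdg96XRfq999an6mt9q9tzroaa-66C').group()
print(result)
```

The pattern matches optionally any character except [q9t] (captured); then one or more of any character except [6htj]; then zero or more of a literal '6', then one or more of a word character.
`re.search` scans for the first position where the pattern succeeds.
The match spans [0:29] → '99yzdg96XRfq999an6mt9q9tzroaa'.
Captured: group 1 = ''.

99yzdg96XRfq999an6mt9q9tzroaa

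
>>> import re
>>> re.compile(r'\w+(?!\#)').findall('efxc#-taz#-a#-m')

['efx', 'ta', 'm']

Because the assertion is negative and zero-width, positions next to the forbidden text are skipped.
Scanning left to right: at [0:3] → 'efx'; at [6:8] → 'ta'; at [14:15] → 'm'.
No capturing groups, so `findall` returns the 3 full match strings.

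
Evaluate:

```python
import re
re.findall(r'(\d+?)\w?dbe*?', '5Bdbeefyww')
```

['5']

The pattern matches one or more of a digit (lazy) (captured); then optionally a word character, then the literal 'db'; then zero or more of a literal 'e' (lazy).
Matches: at [0:4] match '5Bdb', group 1 = '5'.
Because there's exactly one group, `findall` drops the full match and keeps group 1 from the one hit.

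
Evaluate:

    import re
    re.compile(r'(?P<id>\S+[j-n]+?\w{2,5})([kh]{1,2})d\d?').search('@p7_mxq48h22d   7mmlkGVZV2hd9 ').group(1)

'7mmlkGVZV2'

Pattern: one or more of a non-whitespace character, then one or more of a character in [j-n] (lazy), then 2 to 5 of a word character (captured as 'id'); then 1 to 2 of one of [kh] (captured); then a literal 'd', then optionally a digit.
Unlike `match`, `search` isn't anchored — it looks for the pattern anywhere in the string.
The match spans [16:29] → '7mmlkGVZV2hd9'.
Captured: group 1 = '7mmlkGVZV2', group 2 = 'h'.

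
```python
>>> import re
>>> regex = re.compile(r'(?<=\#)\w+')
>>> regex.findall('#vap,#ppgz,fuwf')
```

Because the assertion is zero-width, the text it checks is not consumed and won't appear in the result.
With no groups in the pattern, `findall` gives back each whole match — 2 here.

['vap', 'ppgz']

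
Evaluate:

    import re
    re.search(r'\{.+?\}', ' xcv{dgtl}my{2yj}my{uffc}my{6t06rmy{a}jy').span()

A `+?`/`*?`/`{m,n}?` starts at its minimum and grows only as far as needed for what follows to match.
The match spans [4:10] → '{dgtl}'.

(4, 10)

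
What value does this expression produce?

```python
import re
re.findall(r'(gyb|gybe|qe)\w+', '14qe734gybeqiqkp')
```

With a single group, `findall` returns only what that group captured — 1 item.

['qe']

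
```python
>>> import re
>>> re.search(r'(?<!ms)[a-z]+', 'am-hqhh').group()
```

Because the assertion is negative and zero-width, positions next to the forbidden text are skipped.
The match spans [0:2] → 'am'.

'am'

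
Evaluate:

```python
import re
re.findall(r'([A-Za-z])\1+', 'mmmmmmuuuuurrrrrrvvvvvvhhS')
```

['m', 'u', 'r', 'v', 'h']

The backreference `\1` re-matches whatever the first group consumed, character for character.
`findall` collects group 1 from each match (5 total).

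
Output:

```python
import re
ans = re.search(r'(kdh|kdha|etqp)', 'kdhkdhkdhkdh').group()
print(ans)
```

kdh

Unlike `match`, `search` isn't anchored — it looks for the pattern anywhere in the string.
The match spans [0:3] → 'kdh'.
Captured: group 1 = 'kdh'.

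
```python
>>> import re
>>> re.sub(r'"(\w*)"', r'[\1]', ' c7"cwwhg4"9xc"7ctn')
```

Matches: at [3:11] → '"cwwhg4"'.
`\1` in the replacement pulls in group 1's text for each match.

' c7[cwwhg4]9xc"7ctn'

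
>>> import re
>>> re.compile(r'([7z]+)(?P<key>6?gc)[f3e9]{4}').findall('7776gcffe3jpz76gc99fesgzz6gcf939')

[('777', '6gc'), ('z7', '6gc'), ('zz', '6gc')]

With 2 capturing groups, `findall` returns a 2-tuple per match.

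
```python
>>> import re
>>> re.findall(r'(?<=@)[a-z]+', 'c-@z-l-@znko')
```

The lookaround is zero-width — it requires the adjacent text to match without consuming it, so the asserted text isn't part of the match.
Walking the string: at [3:4] → 'z'; at [8:12] → 'znko'.
With no groups in the pattern, `findall` gives back each whole match — 2 here.

['z', 'znko']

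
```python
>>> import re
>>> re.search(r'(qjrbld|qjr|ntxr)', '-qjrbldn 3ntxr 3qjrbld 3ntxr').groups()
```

('qjrbld',)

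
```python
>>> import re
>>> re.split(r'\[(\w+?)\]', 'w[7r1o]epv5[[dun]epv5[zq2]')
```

Matches to split on: at [1:7] → '[7r1o]'; at [12:17] → '[dun]'; at [21:26] → '[zq2]'.
The group in the pattern means `split` returns the separators' captures alongside the pieces.

['w', '7r1o', 'epv5[', 'dun', 'epv5', 'zq2', '']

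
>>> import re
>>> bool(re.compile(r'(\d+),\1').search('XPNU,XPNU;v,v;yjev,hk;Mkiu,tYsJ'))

False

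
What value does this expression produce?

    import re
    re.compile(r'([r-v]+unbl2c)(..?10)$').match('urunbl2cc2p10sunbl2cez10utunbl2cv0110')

None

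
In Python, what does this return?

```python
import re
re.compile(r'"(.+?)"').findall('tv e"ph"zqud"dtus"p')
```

['ph', 'dtus']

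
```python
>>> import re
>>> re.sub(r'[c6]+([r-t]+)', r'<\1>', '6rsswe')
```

The pattern matches one or more of one of [c6]; then one or more of a character in [r-t] (captured).
Matches: at [0:4] → '6rss'.
Each match is replaced using the text its own group 1 captured.

'<rss>we'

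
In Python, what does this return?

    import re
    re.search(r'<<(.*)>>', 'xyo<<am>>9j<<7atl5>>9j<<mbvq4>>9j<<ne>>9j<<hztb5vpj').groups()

The match spans [3:39] → '<<am>>9j<<7atl5>>9j<<mbvq4>>9j<<ne>>'.
Captured: group 1 = 'am>>9j<<7atl5>>9j<<mbvq4>>9j<<ne'.

('am>>9j<<7atl5>>9j<<mbvq4>>9j<<ne',)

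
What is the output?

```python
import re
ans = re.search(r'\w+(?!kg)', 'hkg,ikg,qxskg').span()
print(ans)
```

The negative lookaround is zero-width — it rules out positions where the adjacent text would match, without consuming anything.
The match spans [0:3] → 'hkg'.

(0, 3)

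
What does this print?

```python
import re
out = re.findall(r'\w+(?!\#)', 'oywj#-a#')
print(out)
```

['oyw']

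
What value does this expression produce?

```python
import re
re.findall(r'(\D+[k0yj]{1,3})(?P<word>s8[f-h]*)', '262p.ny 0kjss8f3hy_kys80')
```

[('hy_ky', 's8')]

This matches one or more of a non-digit, then 1 to 3 of one of [k0yj] (captured); then the literal 's8', then zero or more of a character in [f-h] (captured as 'word').
With 2 capturing groups, `findall` returns a 2-tuple per match.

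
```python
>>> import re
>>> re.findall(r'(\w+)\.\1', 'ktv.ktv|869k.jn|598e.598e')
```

['ktv', '598e']

`\1` has to match the exact text group 1 already captured.
Walking the string: at [0:7] match 'ktv.ktv', group 1 = 'ktv'; at [16:25] match '598e.598e', group 1 = '598e'.
One capturing group, so `findall` returns just the captured substring from each match — 2 in all.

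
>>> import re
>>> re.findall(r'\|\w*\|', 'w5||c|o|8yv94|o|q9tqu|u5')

Walking the string: at [2:4] → '||'; at [5:8] → '|o|'; at [13:16] → '|o|'.
Since nothing is captured, `findall` lists the 3 matched substrings directly.

['||', '|o|', '|o|']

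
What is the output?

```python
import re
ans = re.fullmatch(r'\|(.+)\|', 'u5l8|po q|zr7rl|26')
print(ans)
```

For `fullmatch`, every character of the input must be accounted for by the pattern.
Here the pattern can't cover the whole string, so the call returns None.

None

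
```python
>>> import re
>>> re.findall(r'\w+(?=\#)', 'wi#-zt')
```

Because the assertion is zero-width, the text it checks is not consumed and won't appear in the result.
With no groups in the pattern, `findall` gives back each whole match — 1 here.

['wi']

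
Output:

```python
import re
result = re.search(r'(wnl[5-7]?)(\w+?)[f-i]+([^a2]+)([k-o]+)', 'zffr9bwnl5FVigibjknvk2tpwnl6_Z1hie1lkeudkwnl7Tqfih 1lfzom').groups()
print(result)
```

The pattern matches the literal 'wnl', then optionally a character in [5-7] (captured); then one or more of a word character (lazy) (captured); then one or more of a character in [f-i]; then one or more of any character except [a2] (captured); then one or more of a character in [k-o] (captured).
Lazy quantifiers expand one character at a time until the remainder of the pattern can match.
`re.search` tries every starting position until one works.
The match spans [6:21] → 'wnl5FVigibjknvk'.
Captured: group 1 = 'wnl5', group 2 = 'FV', group 3 = 'bjknv', group 4 = 'k'.

('wnl5', 'FV', 'bjknv', 'k')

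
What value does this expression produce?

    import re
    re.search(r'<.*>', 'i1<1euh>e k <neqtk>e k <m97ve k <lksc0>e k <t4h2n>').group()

'<1euh>e k <neqtk>e k <m97ve k <lksc0>e k <t4h2n>'

The match spans [2:50] → '<1euh>e k <neqtk>e k <m97ve k <lksc0>e k <t4h2n>'.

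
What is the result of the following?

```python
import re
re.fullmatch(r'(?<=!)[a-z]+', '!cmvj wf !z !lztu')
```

None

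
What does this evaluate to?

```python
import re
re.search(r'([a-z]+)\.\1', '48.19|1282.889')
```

None

`\1` is not a pattern — it's the concrete string captured by group 1, re-applied verbatim.
Here no position works, so the call returns None.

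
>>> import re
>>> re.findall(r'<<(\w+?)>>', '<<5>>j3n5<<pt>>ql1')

['5', 'pt']

Matches: at [0:5] match '<<5>>', group 1 = '5'; at [9:15] match '<<pt>>', group 1 = 'pt'.
Because there's exactly one group, `findall` drops the full match and keeps group 1 from each hit.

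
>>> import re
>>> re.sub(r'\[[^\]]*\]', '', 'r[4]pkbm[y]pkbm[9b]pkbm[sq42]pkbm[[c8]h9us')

'rpkbmpkbmpkbmpkbmh9us'

Matches: at [1:4] → '[4]'; at [8:11] → '[y]'; at [15:19] → '[9b]'; at [23:29] → '[sq42]'; at [33:38] → '[[c8]'.
Every occurrence is swapped for ''.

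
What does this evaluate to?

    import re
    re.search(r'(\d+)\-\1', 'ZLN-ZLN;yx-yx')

None

`\1` has to match the exact text group 1 already captured.
`re.search` scans for the first position where the pattern succeeds.
Here no position works, so the call returns None.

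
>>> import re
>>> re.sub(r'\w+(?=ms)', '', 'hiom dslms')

The `(?=…)`/`(?<=…)` assertion just peeks at neighbouring text; it doesn't advance the match position.
Each match is replaced by ''.

'hiom ms'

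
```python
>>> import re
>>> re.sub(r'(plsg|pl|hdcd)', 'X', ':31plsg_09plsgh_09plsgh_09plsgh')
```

Alternation tries branches left to right and keeps the first one that lets the overall match succeed at that position.
Matches: at [3:7] → 'plsg'; at [10:14] → 'plsg'; at [18:22] → 'plsg'; at [26:30] → 'plsg'.
Each match is replaced by 'X'.

':31X_09Xh_09Xh_09Xh'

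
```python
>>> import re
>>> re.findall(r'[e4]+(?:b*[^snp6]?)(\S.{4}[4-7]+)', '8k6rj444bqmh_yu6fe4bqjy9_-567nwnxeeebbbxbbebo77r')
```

['mh_yu6', 'jy9_-567', 'bbebo77']

This matches one or more of one of [e4]; then zero or more of the literal 'b', then optionally any character except [snp6] (non-capturing group); then a non-whitespace character, then exactly 4 of any character, then one or more of a character in [4-7] (captured).
Scanning left to right: at [5:16] match '444bqmh_yu6', group 1 = 'mh_yu6'; at [17:29] match 'e4bqjy9_-567', group 1 = 'jy9_-567'; at [33:47] match 'eeebbbxbbebo77', group 1 = 'bbebo77'.
One capturing group, so `findall` returns just the captured substring from each match — 3 in all.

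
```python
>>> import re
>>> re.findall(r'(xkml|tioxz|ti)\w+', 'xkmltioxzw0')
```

Matches: at [0:11] match 'xkmltioxzw0', group 1 = 'xkml'.
With a single group, `findall` returns only what that group captured — 1 item.

['xkml']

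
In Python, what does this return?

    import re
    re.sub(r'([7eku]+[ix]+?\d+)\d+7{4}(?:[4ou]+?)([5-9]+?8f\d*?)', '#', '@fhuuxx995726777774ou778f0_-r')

With the lazy modifier that quantifier settles for the fewest repetitions that let the rest of the pattern succeed (the atoms after it are unaffected and can still be greedy).
Every occurrence is swapped for '#'.

'@fh#0_-r'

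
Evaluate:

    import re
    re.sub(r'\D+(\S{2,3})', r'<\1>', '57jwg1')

'57<g1>'

The pattern matches one or more of a non-digit; then 2 to 3 of a non-whitespace character (captured).
Matches: at [2:6] → 'jwg1'.
Each match is replaced using the text its own group 1 captured.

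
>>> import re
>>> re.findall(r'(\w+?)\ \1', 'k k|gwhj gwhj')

['k', 'gwhj']

The backreference `\1` re-matches whatever the first group consumed, character for character.
With a single group, `findall` returns only what that group captured — 2 items.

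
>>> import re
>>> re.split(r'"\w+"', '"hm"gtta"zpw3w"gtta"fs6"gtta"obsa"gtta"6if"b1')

['', 'gtta', 'gtta', 'gtta', 'gtta', 'b1']

Matches to split on: at [0:4] → '"hm"'; at [8:15] → '"zpw3w"'; at [19:24] → '"fs6"'; at [28:34] → '"obsa"'; at [38:43] → '"6if"'.
`split` removes every match and returns the 6 fragments in between.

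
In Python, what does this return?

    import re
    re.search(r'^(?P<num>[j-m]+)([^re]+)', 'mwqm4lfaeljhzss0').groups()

Pattern: anchored at the start of the string; then one or more of a character in [j-m] (captured as 'num'); then one or more of any character except [re] (captured).
`search` walks the string left to right and returns the first match it finds.
The match spans [0:8] → 'mwqm4lfa'.
Captured: group 1 = 'm', group 2 = 'wqm4lfa'.

('m', 'wqm4lfa')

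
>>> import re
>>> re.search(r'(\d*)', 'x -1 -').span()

The match spans [0:0] → ''.

(0, 0)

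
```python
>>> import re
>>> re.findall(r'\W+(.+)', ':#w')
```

Pattern: one or more of a non-word character; then one or more of any character (captured).
Matches: at [0:3] match ':#w', group 1 = 'w'.
One capturing group, so `findall` returns just the captured substring from the one match — 1 in all.

['w']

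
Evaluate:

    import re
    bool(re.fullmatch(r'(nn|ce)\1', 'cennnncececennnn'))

False

`re.fullmatch` is like wrapping the pattern in `^…$` (in single-line mode).
Here the pattern can't cover the whole string, so the call returns None, and `bool(None)` is False.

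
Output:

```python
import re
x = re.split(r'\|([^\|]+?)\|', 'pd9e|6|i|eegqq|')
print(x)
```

`re.split` interleaves the captured-group text with the surrounding fragments.

['pd9e', '6', 'i', 'eegqq', '']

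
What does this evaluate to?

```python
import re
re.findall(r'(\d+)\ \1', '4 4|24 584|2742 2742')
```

['4', '2742']

`\1` has to match the exact text group 1 already captured.
With a single group, `findall` returns only what that group captured — 2 items.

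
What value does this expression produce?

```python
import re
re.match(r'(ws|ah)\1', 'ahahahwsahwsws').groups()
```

('ah',)

After group 1 captures some text, `\1` only succeeds where that same text appears again.
`re.match` won't scan ahead — the pattern has to work from the very first character.
The match spans [0:4] → 'ahah'.
Captured: group 1 = 'ah'.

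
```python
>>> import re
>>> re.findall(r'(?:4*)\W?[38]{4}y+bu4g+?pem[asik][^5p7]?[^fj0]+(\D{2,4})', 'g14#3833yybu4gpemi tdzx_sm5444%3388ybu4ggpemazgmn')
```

['mn']

The pattern matches zero or more of a literal '4' (non-capturing group); then optionally a non-word character, then exactly 4 of one of [38], then one or more of a literal 'y'; then the literal 'bu4', then one or more of the literal 'g' (lazy), then the literal 'pem'; then one of [asik], then optionally any character except [5p7], then one or more of any character except [fj0]; then 2 to 4 of a non-digit (captured).
Scanning left to right: at [2:49] match '4#3833yybu4gpemi tdzx_sm5444%3388ybu4ggpemazgmn', group 1 = 'mn'.
One capturing group, so `findall` returns just the captured substring from the one match — 1 in all.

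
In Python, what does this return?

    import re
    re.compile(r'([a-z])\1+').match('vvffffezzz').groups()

('v',)

The backreference `\1` re-matches whatever the first group consumed, character for character.
With `match`, the pattern is implicitly anchored at the beginning.
The match spans [0:2] → 'vv'.
Captured: group 1 = 'v'.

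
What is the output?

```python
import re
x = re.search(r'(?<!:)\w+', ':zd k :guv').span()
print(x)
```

(2, 3)

A negative assertion filters positions out without eating any characters.
The match spans [2:3] → 'd'.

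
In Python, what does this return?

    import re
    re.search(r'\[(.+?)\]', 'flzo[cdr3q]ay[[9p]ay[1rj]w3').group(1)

'cdr3q'

The `?` after the quantifier makes it lazy — it takes as little as possible before letting the rest of the pattern try.
`re.search` tries every starting position until one works.
The match spans [4:11] → '[cdr3q]'.
Captured: group 1 = 'cdr3q'.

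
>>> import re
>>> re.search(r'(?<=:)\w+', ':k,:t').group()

The positive lookaround only admits positions where the adjacent text matches; those characters stay outside the span.
The match spans [1:2] → 'k'.

'k'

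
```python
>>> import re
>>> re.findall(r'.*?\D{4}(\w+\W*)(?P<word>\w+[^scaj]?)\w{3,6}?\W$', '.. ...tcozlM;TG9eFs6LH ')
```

This matches zero or more of any character (lazy), then exactly 4 of a non-digit; then one or more of a word character, then zero or more of a non-word character (captured); then one or more of a word character, then optionally any character except [scaj] (captured as 'word'); then 3 to 6 of a word character (lazy), then a non-word character; then anchored at the end.
The `?` after the quantifier makes it lazy — it takes as little as possible before letting the rest of the pattern try.
Scanning left to right: at [0:23] match '.. ...tcozlM;TG9eFs6LH ', groups = ('tcozlM;', 'TG9eFs').
2 groups means the one result is a tuple of 2 captured strings — 1 here.

[('tcozlM;', 'TG9eFs')]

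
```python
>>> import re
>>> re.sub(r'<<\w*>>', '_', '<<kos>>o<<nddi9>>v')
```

'_o_v'

Matches: at [0:7] → '<<kos>>'; at [8:17] → '<<nddi9>>'.
`sub` substitutes '_' at each match site.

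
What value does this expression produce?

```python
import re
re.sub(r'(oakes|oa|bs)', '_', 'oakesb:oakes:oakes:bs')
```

'_b:_:_:_'

Alternation tries branches left to right and keeps the first one that lets the overall match succeed at that position.
`sub` substitutes '_' at each match site.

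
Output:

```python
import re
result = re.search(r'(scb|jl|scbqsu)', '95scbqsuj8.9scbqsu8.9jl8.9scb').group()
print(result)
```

scb

Alternation tries branches left to right and keeps the first one that lets the overall match succeed at that position.
Unlike `match`, `search` isn't anchored — it looks for the pattern anywhere in the string.
The match spans [2:5] → 'scb'.
Captured: group 1 = 'scb'.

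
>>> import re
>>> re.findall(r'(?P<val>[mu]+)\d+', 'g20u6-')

Pattern: one or more of one of [mu] (captured as 'val'); then one or more of a digit.
Walking the string: at [3:5] match 'u6', group 1 = 'u'.
With a single group, `findall` returns only what that group captured — 1 item.

['u']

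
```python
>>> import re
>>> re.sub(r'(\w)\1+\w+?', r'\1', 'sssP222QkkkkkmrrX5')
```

A backreference is literal: `\1` must see the identical characters the first group matched.
The replacement refers to a captured group, so each match is rewritten using its own captured text.

's2kr5'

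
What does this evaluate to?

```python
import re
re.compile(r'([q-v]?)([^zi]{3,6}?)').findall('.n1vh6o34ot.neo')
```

[('', '.n1'), ('v', 'h6o'), ('', '34o'), ('t', '.ne')]

`findall` packs the 2 group values into a tuple for every match.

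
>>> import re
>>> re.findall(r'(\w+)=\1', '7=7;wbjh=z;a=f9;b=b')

The backreference `\1` re-matches whatever the first group consumed, character for character.
One capturing group, so `findall` returns just the captured substring from each match — 2 in all.

['7', 'b']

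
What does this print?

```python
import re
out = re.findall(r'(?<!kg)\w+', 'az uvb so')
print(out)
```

['az', 'uvb', 'so']

`(?!…)`/`(?<!…)` only lets a position through if the neighbouring text does NOT match; no characters are consumed.
No capturing groups, so `findall` returns the 3 full match strings.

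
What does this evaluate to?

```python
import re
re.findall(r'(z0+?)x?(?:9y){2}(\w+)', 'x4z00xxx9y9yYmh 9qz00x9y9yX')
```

[('z00', 'X')]

This matches a literal 'z', then one or more of a literal '0' (lazy) (captured); then optionally a literal 'x', then the literal '9y' repeated 2 times; then one or more of a word character (captured).
Multiple groups make `findall` return tuples — one 2-tuple for the one match.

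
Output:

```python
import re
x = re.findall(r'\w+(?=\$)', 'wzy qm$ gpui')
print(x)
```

['qm']

The lookaround is zero-width — it requires the adjacent text to match without consuming it, so the asserted text isn't part of the match.
Walking the string: at [4:6] → 'qm'.
No capturing groups, so `findall` returns the 1 full match string.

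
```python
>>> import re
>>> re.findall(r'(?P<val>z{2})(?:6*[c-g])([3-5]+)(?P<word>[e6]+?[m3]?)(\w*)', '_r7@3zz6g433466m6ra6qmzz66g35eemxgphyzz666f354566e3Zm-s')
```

[('zz', '4334', '6', '6m6ra6qmzz66g35eemxgphyzz666f354566e3Zm')]

With the lazy modifier that quantifier settles for the fewest repetitions that let the rest of the pattern succeed (the atoms after it are unaffected and can still be greedy).
With 4 capturing groups, `findall` returns a 4-tuple per match.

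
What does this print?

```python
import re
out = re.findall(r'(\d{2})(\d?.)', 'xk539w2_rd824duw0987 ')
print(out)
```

Pattern: exactly 2 of a digit (captured); then optionally a digit, then any character (captured).
Scanning left to right: at [2:6] match '539w', groups = ('53', '9w'); at [10:14] match '824d', groups = ('82', '4d'); at [16:20] match '0987', groups = ('09', '87').
Multiple groups make `findall` return tuples — one 2-tuple for each match.

[('53', '9w'), ('82', '4d'), ('09', '87')]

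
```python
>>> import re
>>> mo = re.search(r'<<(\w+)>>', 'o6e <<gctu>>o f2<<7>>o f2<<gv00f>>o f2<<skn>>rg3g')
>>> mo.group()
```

Unlike `match`, `search` isn't anchored — it looks for the pattern anywhere in the string.
The match spans [4:12] → '<<gctu>>'.
Captured: group 1 = 'gctu'.

'<<gctu>>'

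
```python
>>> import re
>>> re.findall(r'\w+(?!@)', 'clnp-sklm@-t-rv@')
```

['clnp', 'skl', 't', 'r']

Because the assertion is negative and zero-width, positions next to the forbidden text are skipped.
`findall` yields the raw match text (4 of them) because the pattern has no groups.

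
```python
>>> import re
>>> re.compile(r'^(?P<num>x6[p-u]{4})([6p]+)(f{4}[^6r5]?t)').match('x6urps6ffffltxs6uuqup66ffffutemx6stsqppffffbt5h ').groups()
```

('x6urps', '6', 'fffflt')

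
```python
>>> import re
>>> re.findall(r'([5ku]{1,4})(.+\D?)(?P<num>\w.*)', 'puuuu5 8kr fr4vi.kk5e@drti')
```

Pattern: 1 to 4 of one of [5ku] (captured); then one or more of any character, then optionally a non-digit (captured); then a word character, then zero or more of any character (captured as 'num').
Walking the string: at [1:26] match 'uuuu5 8kr fr4vi.kk5e@drti', groups = ('uuuu', '5 8kr fr4vi.kk5e@drt', 'i').
`findall` packs the 3 group values into a tuple for every match.

[('uuuu', '5 8kr fr4vi.kk5e@drt', 'i')]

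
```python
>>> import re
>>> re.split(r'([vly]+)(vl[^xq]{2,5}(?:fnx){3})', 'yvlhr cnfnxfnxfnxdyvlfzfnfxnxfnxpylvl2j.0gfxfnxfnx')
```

['', 'y', 'vlhr cnfnxfnxfnx', 'dyvlfzfnfxnxfnxpylvl2j.0gfxfnxfnx']

The pattern matches one or more of one of [vly] (captured); then the literal 'vl', then 2 to 5 of any character except [xq], then the literal 'fnx' repeated 3 times (captured).
Matches to split on: at [0:17] → 'yvlhr cnfnxfnxfnx'.
With a capturing group present, the delimiter's captured portion is kept in the result list.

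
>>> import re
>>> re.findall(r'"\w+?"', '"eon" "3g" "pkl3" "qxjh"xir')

['"eon"', '"3g"', '"pkl3"', '"qxjh"']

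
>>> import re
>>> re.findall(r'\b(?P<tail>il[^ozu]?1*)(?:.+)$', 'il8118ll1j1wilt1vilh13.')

`findall` collects group 1 from the one match (1 total).

['il811']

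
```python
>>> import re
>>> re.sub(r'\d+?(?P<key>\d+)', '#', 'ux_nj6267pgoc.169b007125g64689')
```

Every occurrence is swapped for '#'.

'ux_nj#pgoc.#b#g#'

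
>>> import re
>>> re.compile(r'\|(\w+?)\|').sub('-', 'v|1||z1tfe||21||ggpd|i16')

'v----i16'

Every occurrence is swapped for '-'.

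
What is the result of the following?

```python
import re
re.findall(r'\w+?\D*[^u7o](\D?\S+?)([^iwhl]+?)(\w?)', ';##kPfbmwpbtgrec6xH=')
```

This matches one or more of a word character (lazy), then zero or more of a non-digit, then any character except [u7o]; then optionally a non-digit, then one or more of a non-whitespace character (lazy) (captured); then one or more of any character except [iwhl] (lazy) (captured); then optionally a word character (captured).
A non-greedy quantifier consumes as few characters as it can — just enough that the remainder of the pattern still matches from where it stops; whatever follows it matches normally.
Walking the string: at [3:20] match 'kPfbmwpbtgrec6xH=', groups = ('xH', '=', '').
`findall` packs the 3 group values into a tuple for every match.

[('xH', '=', '')]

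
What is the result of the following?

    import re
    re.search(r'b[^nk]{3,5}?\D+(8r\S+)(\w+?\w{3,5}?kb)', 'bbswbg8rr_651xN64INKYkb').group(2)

'INKYkb'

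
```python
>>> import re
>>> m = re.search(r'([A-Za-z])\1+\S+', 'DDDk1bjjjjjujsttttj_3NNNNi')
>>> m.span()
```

`\1` has to match the exact text group 1 already captured.
`re.search` tries every starting position until one works.
The match spans [0:26] → 'DDDk1bjjjjjujsttttj_3NNNNi'.
Captured: group 1 = 'D'.

(0, 26)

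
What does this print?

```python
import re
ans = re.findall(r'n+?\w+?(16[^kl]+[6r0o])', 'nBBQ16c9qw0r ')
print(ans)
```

One capturing group, so `findall` returns just the captured substring from the one match — 1 in all.

['16c9qw0r']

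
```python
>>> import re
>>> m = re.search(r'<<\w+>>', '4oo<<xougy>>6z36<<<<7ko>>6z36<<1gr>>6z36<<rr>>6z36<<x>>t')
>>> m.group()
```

'<<xougy>>'

Unlike `match`, `search` isn't anchored — it looks for the pattern anywhere in the string.
The match spans [3:12] → '<<xougy>>'.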